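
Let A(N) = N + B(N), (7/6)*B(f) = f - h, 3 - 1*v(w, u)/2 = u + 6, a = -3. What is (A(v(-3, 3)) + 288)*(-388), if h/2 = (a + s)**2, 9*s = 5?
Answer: -18734192/189 ≈ -99123.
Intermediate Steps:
s = 5/9 (s = (1/9)*5 = 5/9 ≈ 0.55556)
v(w, u) = -6 - 2*u (v(w, u) = 6 - 2*(u + 6) = 6 - 2*(6 + u) = 6 + (-12 - 2*u) = -6 - 2*u)
h = 968/81 (h = 2*(-3 + 5/9)**2 = 2*(-22/9)**2 = 2*(484/81) = 968/81 ≈ 11.951)
B(f) = -1936/189 + 6*f/7 (B(f) = 6*(f - 1*968/81)/7 = 6*(f - 968/81)/7 = 6*(-968/81 + f)/7 = -1936/189 + 6*f/7)
A(N) = -1936/189 + 13*N/7 (A(N) = N + (-1936/189 + 6*N/7) = -1936/189 + 13*N/7)
(A(v(-3, 3)) + 288)*(-388) = ((-1936/189 + 13*(-6 - 2*3)/7) + 288)*(-388) = ((-1936/189 + 13*(-6 - 6)/7) + 288)*(-388) = ((-1936/189 + (13/7)*(-12)) + 288)*(-388) = ((-1936/189 - 156/7) + 288)*(-388) = (-6148/189 + 288)*(-388) = (48284/189)*(-388) = -18734192/189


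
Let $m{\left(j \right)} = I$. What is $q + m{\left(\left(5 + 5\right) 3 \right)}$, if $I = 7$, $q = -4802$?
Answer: $-4795$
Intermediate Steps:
$m{\left(j \right)} = 7$
$q + m{\left(\left(5 + 5\right) 3 \right)} = -4802 + 7 = -4795$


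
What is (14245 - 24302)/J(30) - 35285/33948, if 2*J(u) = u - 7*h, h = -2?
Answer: -171095653/373428 ≈ -458.18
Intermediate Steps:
J(u) = 7 + u/2 (J(u) = (u - 7*(-2))/2 = (u + 14)/2 = (14 + u)/2 = 7 + u/2)
(14245 - 24302)/J(30) - 35285/33948 = (14245 - 24302)/(7 + (½)*30) - 35285/33948 = -10057/(7 + 15) - 35285*1/33948 = -10057/22 - 35285/33948 = -171095653/373428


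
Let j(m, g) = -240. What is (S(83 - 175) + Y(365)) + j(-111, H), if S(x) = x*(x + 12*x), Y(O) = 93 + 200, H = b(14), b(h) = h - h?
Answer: 110085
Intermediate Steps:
b(h) = 0
H = 0
Y(O) = 293
S(x) = 13*x² (S(x) = x*(13*x) = 13*x²)
(S(83 - 175) + Y(365)) + j(-111, H) = (13*(83 - 175)² + 293) - 240 = (13*(-92)² + 293) - 240 = (13*8464 + 293) - 240 = (110032 + 293) - 240 = 110325 - 240 = 110085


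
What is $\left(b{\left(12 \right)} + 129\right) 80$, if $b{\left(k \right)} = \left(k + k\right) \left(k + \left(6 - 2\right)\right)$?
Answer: $41040$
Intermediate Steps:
$b{\left(k \right)} = 2 k \left(4 + k\right)$ ($b{\left(k \right)} = 2 k \left(k + \left(6 - 2\right)\right) = 2 k \left(k + 4\right) = 2 k \left(4 + k\right)$)
$\left(b{\left(12 \right)} + 129\right) 80 = \left(2 \cdot 12 \left(4 + 12\right) + 129\right) 80 = \left(2 \cdot 12 \cdot 16 + 129\right) 80 = \left(384 + 129\right) 80 = 513 \cdot 80 = 41040$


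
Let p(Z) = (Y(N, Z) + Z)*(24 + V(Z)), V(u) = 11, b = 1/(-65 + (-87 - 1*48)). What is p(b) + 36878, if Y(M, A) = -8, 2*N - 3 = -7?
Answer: 1463913/40 ≈ 36598.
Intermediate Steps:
N = -2 (N = 3/2 + (½)*(-7) = 3/2 - 7/2 = -2)
b = -1/200 (b = 1/(-65 + (-87 - 48)) = 1/(-65 - 135) = 1/(-200) = -1/200 ≈ -0.0050000)
p(Z) = -280 + 35*Z (p(Z) = (-8 + Z)*(24 + 11) = (-8 + Z)*35 = -280 + 35*Z)
p(b) + 36878 = (-280 + 35*(-1/200)) + 36878 = (-280 - 7/40) + 36878 = -11207/40 + 36878 = 1463913/40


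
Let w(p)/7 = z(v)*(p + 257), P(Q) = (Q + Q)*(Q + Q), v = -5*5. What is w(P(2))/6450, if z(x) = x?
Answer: -637/86 ≈ -7.4070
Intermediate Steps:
v = -25
P(Q) = 4*Q² (P(Q) = (2*Q)*(2*Q) = 4*Q²)
w(p) = -44975 - 175*p (w(p) = 7*(-25*(p + 257)) = 7*(-25*(257 + p)) = 7*(-6425 - 25*p) = -44975 - 175*p)
w(P(2))/6450 = (-44975 - 700*2²)/6450 = (-44975 - 700*4)*(1/6450) = (-44975 - 175*16)*(1/6450) = (-44975 - 2800)*(1/6450) = -47775*1/6450 = -637/86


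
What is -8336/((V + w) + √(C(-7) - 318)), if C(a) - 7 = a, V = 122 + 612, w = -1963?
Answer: 10244944/1510759 + 8336*I*√318/1510759 ≈ 6.7813 + 0.098396*I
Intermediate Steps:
V = 734
C(a) = 7 + a
-8336/((V + w) + √(C(-7) - 318)) = -8336/((734 - 1963) + √((7 - 7) - 318)) = -8336/(-1229 + √(0 - 318)) = -8336/(-1229 + √(-318)) = -8336/(-1229 + I*√318)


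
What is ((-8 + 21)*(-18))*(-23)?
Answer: 5382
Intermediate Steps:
((-8 + 21)*(-18))*(-23) = (13*(-18))*(-23) = -234*(-23) = 5382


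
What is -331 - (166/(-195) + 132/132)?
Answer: -64574/195 ≈ -331.15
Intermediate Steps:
-331 - (166/(-195) + 132/132) = -331 - (166*(-1/195) + 132*(1/132)) = -331 - (-166/195 + 1) = -331 - 1*29/195 = -331 - 29/195 = -64574/195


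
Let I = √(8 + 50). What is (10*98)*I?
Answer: 980*√58 ≈ 7463.5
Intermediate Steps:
I = √58 ≈ 7.6158
(10*98)*I = (10*98)*√58 = 980*√58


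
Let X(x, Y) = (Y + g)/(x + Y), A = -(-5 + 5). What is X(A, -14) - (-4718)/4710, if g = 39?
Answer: -25849/32970 ≈ -0.78402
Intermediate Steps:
A = 0 (A = -1*0 = 0)
X(x, Y) = (39 + Y)/(Y + x) (X(x, Y) = (Y + 39)/(x + Y) = (39 + Y)/(Y + x))
X(A, -14) - (-4718)/4710 = (39 - 14)/(-14 + 0) - (-4718)/4710 = 25/(-14) - (-4718)/4710 = -1/14*25 - 1*(-2359/2355) = -25/14 + 2359/2355 = -25849/32970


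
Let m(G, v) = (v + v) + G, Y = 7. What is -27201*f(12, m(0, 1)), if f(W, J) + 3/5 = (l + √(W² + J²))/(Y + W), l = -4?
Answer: 2094477/95 - 54402*√37/19 ≈ 4630.6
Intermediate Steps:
m(G, v) = G + 2*v (m(G, v) = 2*v + G = G + 2*v)
f(W, J) = -⅗ + (-4 + √(J² + W²))/(7 + W) (f(W, J) = -⅗ + (-4 + √(W² + J²))/(7 + W) = -⅗ + (-4 + √(J² + W²))/(7 + W))
-27201*f(12, m(0, 1)) = -27201*(-41 - 3*12 + 5*√((0 + 2*1)² + 12²))/(5*(7 + 12)) = -27201*(-41 - 36 + 5*√((0 + 2)² + 144))/(5*19) = -27201*(-41 - 36 + 5*√(2² + 144))/(5*19) = -27201*(-41 - 36 + 5*√(4 + 144))/(5*19) = -27201*(-41 - 36 + 5*√148)/(5*19) = -27201*(-41 - 36 + 5*(2*√37))/(5*19) = -27201*(-41 - 36 + 10*√37)/(5*19) = -27201*(-77 + 10*√37)/(5*19) = -27201*(-77/95 + 2*√37/19) = 2094477/95 - 54402*√37/19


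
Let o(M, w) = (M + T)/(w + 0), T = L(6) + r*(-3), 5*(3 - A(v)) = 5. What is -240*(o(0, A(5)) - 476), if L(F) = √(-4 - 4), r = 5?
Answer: 116040 - 240*I*√2 ≈ 1.1604e+5 - 339.41*I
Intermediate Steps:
A(v) = 2 (A(v) = 3 - ⅕*5 = 3 - 1 = 2)
L(F) = 2*I*√2 (L(F) = √(-8) = 2*I*√2)
T = -15 + 2*I*√2 (T = 2*I*√2 + 5*(-3) = 2*I*√2 - 15 = -15 + 2*I*√2 ≈ -15.0 + 2.8284*I)
o(M, w) = (-15 + M + 2*I*√2)/w (o(M, w) = (M + (-15 + 2*I*√2))/(w + 0) = (-15 + M + 2*I*√2)/w)
-240*(o(0, A(5)) - 476) = -240*((-15 + 0 + 2*I*√2)/2 - 476) = -240*((-15 + 2*I*√2)/2 - 476) = -240*((-15/2 + I*√2) - 476) = -240*(-967/2 + I*√2) = 116040 - 240*I*√2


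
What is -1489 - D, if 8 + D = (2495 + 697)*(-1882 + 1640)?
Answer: 770983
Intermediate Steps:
D = -772472 (D = -8 + (2495 + 697)*(-1882 + 1640) = -8 + 3192*(-242) = -8 - 772464 = -772472)
-1489 - D = -1489 - 1*(-772472) = -1489 + 772472 = 770983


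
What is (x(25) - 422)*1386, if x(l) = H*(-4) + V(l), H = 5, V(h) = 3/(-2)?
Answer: -614691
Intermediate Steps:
V(h) = -3/2 (V(h) = 3*(-1/2) = -3/2)
x(l) = -43/2 (x(l) = 5*(-4) - 3/2 = -20 - 3/2 = -43/2)
(x(25) - 422)*1386 = (-43/2 - 422)*1386 = -887/2*1386 = -614691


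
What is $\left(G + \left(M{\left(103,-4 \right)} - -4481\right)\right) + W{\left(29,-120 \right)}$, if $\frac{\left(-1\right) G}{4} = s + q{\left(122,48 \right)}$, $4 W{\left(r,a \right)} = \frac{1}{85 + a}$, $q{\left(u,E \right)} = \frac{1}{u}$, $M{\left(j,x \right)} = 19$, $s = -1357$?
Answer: $\frac{84784779}{8540} \approx 9928.0$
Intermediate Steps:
$W{\left(r,a \right)} = \frac{1}{4 \left(85 + a\right)}$
$G = \frac{331106}{61}$ ($G = - 4 \left(-1357 + \frac{1}{122}\right) = \left(-4\right) \left(- \frac{165553}{122}\right) = \frac{331106}{61} \approx 5428.0$)
$\left(G + \left(M{\left(103,-4 \right)} - -4481\right)\right) + W{\left(29,-120 \right)} = \left(\frac{331106}{61} + \left(19 - -4481\right)\right) + \frac{1}{4 \left(85 - 120\right)} = \left(\frac{331106}{61} + \left(19 + 4481\right)\right) + \frac{1}{4 \left(-35\right)} = \left(\frac{331106}{61} + 4500\right) + \frac{1}{4} \left(- \frac{1}{35}\right) = \frac{605606}{61} - \frac{1}{140} = \frac{84784779}{8540}$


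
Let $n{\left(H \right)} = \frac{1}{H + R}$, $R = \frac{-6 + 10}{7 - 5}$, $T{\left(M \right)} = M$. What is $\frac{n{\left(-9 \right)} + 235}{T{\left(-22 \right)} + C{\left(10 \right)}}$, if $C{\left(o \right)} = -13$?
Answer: $- \frac{1644}{245} \approx -6.7102$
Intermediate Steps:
$R = 2$ ($R = \frac{4}{2} = 4 \cdot \frac{1}{2} = 2$)
$n{\left(H \right)} = \frac{1}{2 + H}$ ($n{\left(H \right)} = \frac{1}{H + 2} = \frac{1}{2 + H}$)
$\frac{n{\left(-9 \right)} + 235}{T{\left(-22 \right)} + C{\left(10 \right)}} = \frac{\frac{1}{2 - 9} + 235}{-22 - 13} = \frac{\frac{1}{-7} + 235}{-35} = \left(- \frac{1}{7} + 235\right) \left(- \frac{1}{35}\right) = \frac{1644}{7} \left(- \frac{1}{35}\right) = - \frac{1644}{245}$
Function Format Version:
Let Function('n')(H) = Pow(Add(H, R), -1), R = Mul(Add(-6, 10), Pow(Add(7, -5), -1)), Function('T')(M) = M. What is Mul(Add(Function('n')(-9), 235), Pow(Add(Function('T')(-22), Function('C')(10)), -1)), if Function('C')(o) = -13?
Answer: Rational(-1644, 245) ≈ -6.7102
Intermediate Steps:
R = 2 (R = Mul(4, Pow(2, -1)) = Mul(4, Rational(1, 2)) = 2)
Function('n')(H) = Pow(Add(2, H), -1) (Function('n')(H) = Pow(Add(H, 2), -1) = Pow(Add(2, H), -1))
Mul(Add(Function('n')(-9), 235), Pow(Add(Function('T')(-22), Function('C')(10)), -1)) = Mul(Add(Pow(Add(2, -9), -1), 235), Pow(Add(-22, -13), -1)) = Mul(Add(Pow(-7, -1), 235), Pow(-35, -1)) = Mul(Add(Rational(-1, 7), 235), Rational(-1, 35)) = Mul(Rational(1644, 7), Rational(-1, 35)) = Rational(-1644, 245)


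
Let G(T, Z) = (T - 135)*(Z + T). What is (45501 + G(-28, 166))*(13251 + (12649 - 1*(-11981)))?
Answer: 871528167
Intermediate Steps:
G(T, Z) = (-135 + T)*(T + Z)
(45501 + G(-28, 166))*(13251 + (12649 - 1*(-11981))) = (45501 + ((-28)² - 135*(-28) - 135*166 - 28*166))*(13251 + (12649 - 1*(-11981))) = (45501 + (784 + 3780 - 22410 - 4648))*(13251 + (12649 + 11981)) = (45501 - 22494)*(13251 + 24630) = 23007*37881 = 871528167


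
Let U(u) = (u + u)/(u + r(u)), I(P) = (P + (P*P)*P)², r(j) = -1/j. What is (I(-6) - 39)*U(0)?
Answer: 0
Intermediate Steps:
I(P) = (P + P³)² (I(P) = (P + P²*P)² = (P + P³)²)
U(u) = 2*u/(u - 1/u) (U(u) = (u + u)/(u - 1/u) = (2*u)/(u - 1/u) = 2*u/(u - 1/u))
(I(-6) - 39)*U(0) = ((-6)²*(1 + (-6)²)² - 39)*(2*0²/(-1 + 0²)) = (36*(1 + 36)² - 39)*(2*0/(-1 + 0)) = (36*37² - 39)*(2*0/(-1)) = (36*1369 - 39)*(2*0*(-1)) = (49284 - 39)*0 = 49245*0 = 0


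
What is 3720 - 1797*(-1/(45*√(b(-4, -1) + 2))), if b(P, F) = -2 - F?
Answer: 56399/15 ≈ 3759.9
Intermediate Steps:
3720 - 1797*(-1/(45*√(b(-4, -1) + 2))) = 3720 - 1797*(-1/(45*√((-2 - 1*(-1)) + 2))) = 3720 - 1797*(-1/(45*√((-2 + 1) + 2))) = 3720 - 1797*(-1/(45*√(-1 + 2))) = 3720 - 1797/(√1*(-45)) = 3720 - 1797/(1*(-45)) = 3720 - 1797/(-45) = 3720 - 1797*(-1/45) = 3720 + 599/15 = 56399/15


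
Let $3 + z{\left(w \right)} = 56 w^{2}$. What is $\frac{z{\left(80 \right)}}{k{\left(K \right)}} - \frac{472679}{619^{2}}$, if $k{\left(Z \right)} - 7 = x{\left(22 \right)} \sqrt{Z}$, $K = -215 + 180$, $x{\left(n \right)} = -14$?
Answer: $\frac{136857218744}{378179907} + \frac{716794 i \sqrt{35}}{987} \approx 361.88 + 4296.5 i$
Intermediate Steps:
$z{\left(w \right)} = -3 + 56 w^{2}$
$K = -35$
$k{\left(Z \right)} = 7 - 14 \sqrt{Z}$
$\frac{z{\left(80 \right)}}{k{\left(K \right)}} - \frac{472679}{619^{2}} = \frac{-3 + 56 \cdot 80^{2}}{7 - 14 \sqrt{-35}} - \frac{472679}{619^{2}} = \frac{-3 + 56 \cdot 6400}{7 - 14 i \sqrt{35}} - \frac{472679}{383161} = \frac{-3 + 358400}{7 - 14 i \sqrt{35}} - \frac{472679}{383161} = \frac{358397}{7 - 14 i \sqrt{35}} - \frac{472679}{383161} = - \frac{472679}{383161} + \frac{358397}{7 - 14 i \sqrt{35}}$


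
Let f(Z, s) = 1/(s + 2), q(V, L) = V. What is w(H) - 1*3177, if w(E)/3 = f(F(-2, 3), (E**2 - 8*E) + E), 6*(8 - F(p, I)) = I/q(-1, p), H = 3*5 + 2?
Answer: -546441/172 ≈ -3177.0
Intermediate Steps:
H = 17 (H = 15 + 2 = 17)
F(p, I) = 8 + I/6 (F(p, I) = 8 - I/(6*(-1)) = 8 - I*(-1)/6 = 8 - (-1)*I/6 = 8 + I/6)
f(Z, s) = 1/(2 + s)
w(E) = 3/(2 + E**2 - 7*E) (w(E) = 3/(2 + ((E**2 - 8*E) + E)) = 3/(2 + (E**2 - 7*E)) = 3/(2 + E**2 - 7*E))
w(H) - 1*3177 = 3/(2 + 17*(-7 + 17)) - 1*3177 = 3/(2 + 17*10) - 3177 = 3/(2 + 170) - 3177 = 3/172 - 3177 = -546441/172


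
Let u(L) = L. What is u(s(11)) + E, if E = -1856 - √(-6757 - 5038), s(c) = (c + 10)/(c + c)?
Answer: -40811/22 - I*√11795 ≈ -1855.0 - 108.6*I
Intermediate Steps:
s(c) = (10 + c)/(2*c) (s(c) = (10 + c)/((2*c)) = (10 + c)*(1/(2*c)) = (10 + c)/(2*c))
E = -1856 - I*√11795 (E = -1856 - √(-11795) = -1856 - I*√11795 ≈ -1856.0 - 108.6*I)
u(s(11)) + E = (½)*(10 + 11)/11 + (-1856 - I*√11795) = (½)*(1/11)*21 + (-1856 - I*√11795) = 21/22 + (-1856 - I*√11795) = -40811/22 - I*√11795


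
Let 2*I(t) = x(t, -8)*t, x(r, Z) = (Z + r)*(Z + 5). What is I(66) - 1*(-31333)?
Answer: 25591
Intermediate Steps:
x(r, Z) = (5 + Z)*(Z + r) (x(r, Z) = (Z + r)*(5 + Z) = (5 + Z)*(Z + r))
I(t) = t*(24 - 3*t)/2 (I(t) = (((-8)**2 + 5*(-8) + 5*t - 8*t)*t)/2 = ((64 - 40 + 5*t - 8*t)*t)/2 = ((24 - 3*t)*t)/2 = (t*(24 - 3*t))/2 = t*(24 - 3*t)/2)
I(66) - 1*(-31333) = (3/2)*66*(8 - 1*66) - 1*(-31333) = (3/2)*66*(8 - 66) + 31333 = (3/2)*66*(-58) + 31333 = -5742 + 31333 = 25591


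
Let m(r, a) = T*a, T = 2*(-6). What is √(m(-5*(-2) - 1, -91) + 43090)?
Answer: √44182 ≈ 210.20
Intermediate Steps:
T = -12
m(r, a) = -12*a
√(m(-5*(-2) - 1, -91) + 43090) = √(-12*(-91) + 43090) = √(1092 + 43090) = √44182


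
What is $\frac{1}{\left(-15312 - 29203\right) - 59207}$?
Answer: $- \frac{1}{103722} \approx -9.6412 \cdot 10^{-6}$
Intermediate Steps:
$\frac{1}{\left(-15312 - 29203\right) - 59207} = \frac{1}{-44515 - 59207} = \frac{1}{-103722} = - \frac{1}{103722}$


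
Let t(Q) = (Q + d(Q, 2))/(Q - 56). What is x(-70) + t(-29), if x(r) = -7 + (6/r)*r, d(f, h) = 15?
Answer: -71/85 ≈ -0.83529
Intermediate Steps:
x(r) = -1 (x(r) = -7 + 6 = -1)
t(Q) = (15 + Q)/(-56 + Q) (t(Q) = (Q + 15)/(Q - 56) = (15 + Q)/(-56 + Q))
x(-70) + t(-29) = -1 + (15 - 29)/(-56 - 29) = -1 - 14/(-85) = -1 - 1/85*(-14) = -1 + 14/85 = -71/85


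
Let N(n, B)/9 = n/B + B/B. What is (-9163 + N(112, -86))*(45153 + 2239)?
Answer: -18678419392/43 ≈ -4.3438e+8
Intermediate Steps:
N(n, B) = 9 + 9*n/B (N(n, B) = 9*(n/B + B/B) = 9*(n/B + 1) = 9*(1 + n/B) = 9 + 9*n/B)
(-9163 + N(112, -86))*(45153 + 2239) = (-9163 + (9 + 9*112/(-86)))*(45153 + 2239) = (-9163 + (9 + 9*112*(-1/86)))*47392 = (-9163 + (9 - 504/43))*47392 = (-9163 - 117/43)*47392 = -394126/43*47392 = -18678419392/43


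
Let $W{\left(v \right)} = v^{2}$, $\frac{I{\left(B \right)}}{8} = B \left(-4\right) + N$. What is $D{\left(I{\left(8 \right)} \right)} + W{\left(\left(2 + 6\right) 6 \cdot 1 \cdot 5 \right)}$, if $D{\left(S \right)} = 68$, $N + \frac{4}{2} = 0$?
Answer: $57668$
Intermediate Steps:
$N = -2$ ($N = -2 + 0 = -2$)
$I{\left(B \right)} = -16 - 32 B$ ($I{\left(B \right)} = 8 \left(B \left(-4\right) - 2\right) = 8 \left(- 4 B - 2\right) = 8 \left(-2 - 4 B\right) = -16 - 32 B$)
$D{\left(I{\left(8 \right)} \right)} + W{\left(\left(2 + 6\right) 6 \cdot 1 \cdot 5 \right)} = 68 + \left(\left(2 + 6\right) 6 \cdot 1 \cdot 5\right)^{2} = 68 + \left(8 \cdot 6 \cdot 1 \cdot 5\right)^{2} = 68 + \left(48 \cdot 1 \cdot 5\right)^{2} = 68 + \left(48 \cdot 5\right)^{2} = 68 + 240^{2} = 68 + 57600 = 57668$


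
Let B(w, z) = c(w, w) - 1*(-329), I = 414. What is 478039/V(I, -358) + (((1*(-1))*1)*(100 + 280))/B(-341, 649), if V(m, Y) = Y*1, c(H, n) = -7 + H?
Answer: -470879/358 ≈ -1315.3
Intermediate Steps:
B(w, z) = 322 + w (B(w, z) = (-7 + w) - 1*(-329) = (-7 + w) + 329 = 322 + w)
V(m, Y) = Y
478039/V(I, -358) + (((1*(-1))*1)*(100 + 280))/B(-341, 649) = 478039/(-358) + (((1*(-1))*1)*(100 + 280))/(322 - 341) = 478039*(-1/358) + (-1*1*380)/(-19) = -478039/358 - 1*380*(-1/19) = -478039/358 - 380*(-1/19) = -478039/358 + 20 = -470879/358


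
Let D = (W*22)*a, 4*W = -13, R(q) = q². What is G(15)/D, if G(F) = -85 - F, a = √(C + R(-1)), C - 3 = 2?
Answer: 100*√6/429 ≈ 0.57098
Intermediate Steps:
W = -13/4 (W = (¼)*(-13) = -13/4 ≈ -3.2500)
C = 5 (C = 3 + 2 = 5)
a = √6 (a = √(5 + (-1)²) = √(5 + 1) = √6 ≈ 2.4495)
D = -143*√6/2 (D = (-13/4*22)*√6 = -143*√6/2 ≈ -175.14)
G(15)/D = (-85 - 1*15)/((-143*√6/2)) = (-85 - 15)*(-√6/429) = -(-100)*√6/429 = 100*√6/429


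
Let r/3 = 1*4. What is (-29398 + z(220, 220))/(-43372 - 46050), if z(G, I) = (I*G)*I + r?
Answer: -5309307/44711 ≈ -118.75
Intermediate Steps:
r = 12 (r = 3*(1*4) = 3*4 = 12)
z(G, I) = 12 + G*I² (z(G, I) = (I*G)*I + 12 = (G*I)*I + 12 = G*I² + 12 = 12 + G*I²)
(-29398 + z(220, 220))/(-43372 - 46050) = (-29398 + (12 + 220*220²))/(-43372 - 46050) = (-29398 + (12 + 220*48400))/(-89422) = (-29398 + (12 + 10648000))*(-1/89422) = (-29398 + 10648012)*(-1/89422) = 10618614*(-1/89422) = -5309307/44711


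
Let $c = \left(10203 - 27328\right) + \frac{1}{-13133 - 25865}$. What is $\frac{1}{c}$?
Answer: $- \frac{38998}{667840751} \approx -5.8394 \cdot 10^{-5}$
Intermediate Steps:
$c = - \frac{667840751}{38998}$ ($c = -17125 + \frac{1}{-38998} = -17125 - \frac{1}{38998} = - \frac{667840751}{38998} \approx -17125.0$)
$\frac{1}{c} = \frac{1}{- \frac{667840751}{38998}} = - \frac{38998}{667840751}$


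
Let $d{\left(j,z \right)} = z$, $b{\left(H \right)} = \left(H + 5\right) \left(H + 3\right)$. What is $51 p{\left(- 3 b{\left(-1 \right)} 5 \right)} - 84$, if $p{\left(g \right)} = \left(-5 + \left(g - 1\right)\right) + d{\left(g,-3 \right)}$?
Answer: $-6663$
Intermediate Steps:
$b{\left(H \right)} = \left(3 + H\right) \left(5 + H\right)$ ($b{\left(H \right)} = \left(5 + H\right) \left(3 + H\right) = \left(3 + H\right) \left(5 + H\right)$)
$p{\left(g \right)} = -9 + g$ ($p{\left(g \right)} = \left(-5 + \left(g - 1\right)\right) - 3 = \left(-5 + \left(-1 + g\right)\right) - 3 = \left(-6 + g\right) - 3 = -9 + g$)
$51 p{\left(- 3 b{\left(-1 \right)} 5 \right)} - 84 = 51 \left(-9 + - 3 \left(15 + \left(-1\right)^{2} + 8 \left(-1\right)\right) 5\right) - 84 = 51 \left(-9 + - 3 \left(15 + 1 - 8\right) 5\right) - 84 = 51 \left(-9 + \left(-3\right) 8 \cdot 5\right) - 84 = 51 \left(-9 - 120\right) - 84 = 51 \left(-129\right) - 84 = -6579 - 84 = -6663$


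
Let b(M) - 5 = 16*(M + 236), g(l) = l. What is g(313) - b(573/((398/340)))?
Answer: -2248692/199 ≈ -11300.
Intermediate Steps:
b(M) = 3781 + 16*M (b(M) = 5 + 16*(M + 236) = 5 + 16*(236 + M) = 5 + (3776 + 16*M) = 3781 + 16*M)
g(313) - b(573/((398/340))) = 313 - (3781 + 16*(573/((398/340)))) = 313 - (3781 + 16*(573/((398*(1/340))))) = 313 - (3781 + 16*(573/(199/170))) = 313 - (3781 + 16*(573*(170/199))) = 313 - (3781 + 16*(97410/199)) = 313 - (3781 + 1558560/199) = 313 - 1*2310979/199 = 313 - 2310979/199 = -2248692/199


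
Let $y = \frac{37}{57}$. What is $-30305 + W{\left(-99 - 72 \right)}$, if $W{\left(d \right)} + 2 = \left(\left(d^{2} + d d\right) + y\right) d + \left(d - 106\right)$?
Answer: $-10031117$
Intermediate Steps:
$y = \frac{37}{57}$ ($y = 37 \cdot \frac{1}{57} = \frac{37}{57} \approx 0.64912$)
$W{\left(d \right)} = -108 + d + d \left(\frac{37}{57} + 2 d^{2}\right)$ ($W{\left(d \right)} = -2 + \left(\left(\left(d^{2} + d d\right) + \frac{37}{57}\right) d + \left(d - 106\right)\right) = -2 + \left(\left(\left(d^{2} + d^{2}\right) + \frac{37}{57}\right) d + \left(-106 + d\right)\right) = -2 + \left(\left(2 d^{2} + \frac{37}{57}\right) d + \left(-106 + d\right)\right) = -2 + \left(\left(\frac{37}{57} + 2 d^{2}\right) d + \left(-106 + d\right)\right) = -2 + \left(d \left(\frac{37}{57} + 2 d^{2}\right) + \left(-106 + d\right)\right) = -2 + \left(-106 + d + d \left(\frac{37}{57} + 2 d^{2}\right)\right) = -108 + d + d \left(\frac{37}{57} + 2 d^{2}\right)$)
$-30305 + W{\left(-99 - 72 \right)} = -30305 + \left(-108 + 2 \left(-99 - 72\right)^{3} + \frac{94 \left(-99 - 72\right)}{57}\right) = -30305 + \left(-108 + 2 \left(-171\right)^{3} + \frac{94}{57} \left(-171\right)\right) = -30305 - 10000812 = -10031117$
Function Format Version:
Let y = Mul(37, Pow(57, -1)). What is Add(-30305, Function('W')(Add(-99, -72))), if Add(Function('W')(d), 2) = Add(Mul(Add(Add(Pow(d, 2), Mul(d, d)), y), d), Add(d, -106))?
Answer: -10031117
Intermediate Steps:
y = Rational(37, 57) (y = Mul(37, Rational(1, 57)) = Rational(37, 57) ≈ 0.64912)
Function('W')(d) = Add(-108, d, Mul(d, Add(Rational(37, 57), Mul(2, Pow(d, 2))))) (Function('W')(d) = Add(-2, Add(Mul(Add(Add(Pow(d, 2), Mul(d, d)), Rational(37, 57)), d), Add(d, -106))) = Add(-2, Add(Mul(Add(Add(Pow(d, 2), Pow(d, 2)), Rational(37, 57)), d), Add(-106, d))) = Add(-2, Add(Mul(Add(Mul(2, Pow(d, 2)), Rational(37, 57)), d), Add(-106, d))) = Add(-2, Add(Mul(Add(Rational(37, 57), Mul(2, Pow(d, 2))), d), Add(-106, d))) = Add(-2, Add(Mul(d, Add(Rational(37, 57), Mul(2, Pow(d, 2)))), Add(-106, d))) = Add(-2, Add(-106, d, Mul(d, Add(Rational(37, 57), Mul(2, Pow(d, 2)))))) = Add(-108, d, Mul(d, Add(Rational(37, 57), Mul(2, Pow(d, 2))))))
Add(-30305, Function('W')(Add(-99, -72))) = Add(-30305, Add(-108, Mul(2, Pow(Add(-99, -72), 3)), Mul(Rational(94, 57), Add(-99, -72)))) = Add(-30305, Add(-108, Mul(2, Pow(-171, 3)), Mul(Rational(94, 57), -171))) = Add(-30305, Add(-108, Mul(2, -5000211), -282)) = Add(-30305, Add(-108, -10000422, -282)) = Add(-30305, -10000812) = -10031117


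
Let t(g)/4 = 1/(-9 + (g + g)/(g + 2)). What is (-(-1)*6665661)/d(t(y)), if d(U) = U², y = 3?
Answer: 10138470381/400 ≈ 2.5346e+7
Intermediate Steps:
t(g) = 4/(-9 + 2*g/(2 + g)) (t(g) = 4/(-9 + (g + g)/(g + 2)) = 4/(-9 + (2*g)/(2 + g)) = 4/(-9 + 2*g/(2 + g)))
(-(-1)*6665661)/d(t(y)) = (-(-1)*6665661)/((4*(-2 - 1*3)/(18 + 7*3))²) = (-1*(-6665661))/((4*(-2 - 3)/(18 + 21))²) = 6665661/((4*(-5)/39)²) = 6665661/((4*(1/39)*(-5))²) = 6665661/((-20/39)²) = 6665661/(400/1521) = 6665661*(1521/400) = 10138470381/400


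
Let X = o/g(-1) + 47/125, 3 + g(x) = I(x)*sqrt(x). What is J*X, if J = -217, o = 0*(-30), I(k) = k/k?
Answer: -10199/125 ≈ -81.592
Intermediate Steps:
I(k) = 1
o = 0
g(x) = -3 + sqrt(x) (g(x) = -3 + 1*sqrt(x) = -3 + sqrt(x))
X = 47/125 (X = 0/(-3 + sqrt(-1)) + 47/125 = 0/(-3 + I) + 47*(1/125) = 0*((-3 - I)/10) + 47/125 = 0 + 47/125 = 47/125 ≈ 0.37600)
J*X = -217*47/125 = -10199/125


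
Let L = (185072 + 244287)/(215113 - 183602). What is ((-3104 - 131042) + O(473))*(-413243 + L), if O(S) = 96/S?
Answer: 826212159610823068/14904703 ≈ 5.5433e+10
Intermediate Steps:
L = 429359/31511 ≈ 13.626
((-3104 - 131042) + O(473))*(-413243 + L) = ((-3104 - 131042) + 96/473)*(-413243 + 429359/31511) = (-134146 + 96*(1/473))*(-13021270814/31511) = (-134146 + 96/473)*(-13021270814/31511) = -63450962/473*(-13021270814/31511) = 826212159610823068/14904703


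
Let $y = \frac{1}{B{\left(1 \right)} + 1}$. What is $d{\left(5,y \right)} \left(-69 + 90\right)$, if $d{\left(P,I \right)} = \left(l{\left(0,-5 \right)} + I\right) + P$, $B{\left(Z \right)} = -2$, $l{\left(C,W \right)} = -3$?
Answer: $21$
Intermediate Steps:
$y = -1$ ($y = \frac{1}{-2 + 1} = \frac{1}{-1} = -1$)
$d{\left(P,I \right)} = -3 + I + P$ ($d{\left(P,I \right)} = \left(-3 + I\right) + P = -3 + I + P$)
$d{\left(5,y \right)} \left(-69 + 90\right) = \left(-3 - 1 + 5\right) \left(-69 + 90\right) = 1 \cdot 21 = 21$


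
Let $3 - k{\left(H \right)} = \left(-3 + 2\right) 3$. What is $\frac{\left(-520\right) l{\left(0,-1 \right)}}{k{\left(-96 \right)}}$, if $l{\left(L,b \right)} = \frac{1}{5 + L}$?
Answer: $- \frac{52}{3} \approx -17.333$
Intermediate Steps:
$k{\left(H \right)} = 6$ ($k{\left(H \right)} = 3 - \left(-3 + 2\right) 3 = 3 - \left(-1\right) 3 = 3 - -3 = 3 + 3 = 6$)
$\frac{\left(-520\right) l{\left(0,-1 \right)}}{k{\left(-96 \right)}} = \frac{\left(-520\right) \frac{1}{5 + 0}}{6} = - \frac{520}{5} \cdot \frac{1}{6} = \left(-520\right) \frac{1}{5} \cdot \frac{1}{6} = \left(-104\right) \frac{1}{6} = - \frac{52}{3}$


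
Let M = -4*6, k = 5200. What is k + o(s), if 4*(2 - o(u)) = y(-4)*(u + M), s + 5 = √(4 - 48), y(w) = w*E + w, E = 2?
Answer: 5115 + 6*I*√11 ≈ 5115.0 + 19.9*I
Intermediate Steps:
y(w) = 3*w (y(w) = w*2 + w = 2*w + w = 3*w)
M = -24
s = -5 + 2*I*√11 (s = -5 + √(4 - 48) = -5 + √(-44) = -5 + 2*I*√11 ≈ -5.0 + 6.6332*I)
o(u) = -70 + 3*u (o(u) = 2 - 3*(-4)*(u - 24)/4 = 2 - (-3)*(-24 + u) = 2 - (288 - 12*u)/4 = 2 + (-72 + 3*u) = -70 + 3*u)
k + o(s) = 5200 + (-70 + 3*(-5 + 2*I*√11)) = 5200 + (-70 + (-15 + 6*I*√11)) = 5200 + (-85 + 6*I*√11) = 5115 + 6*I*√11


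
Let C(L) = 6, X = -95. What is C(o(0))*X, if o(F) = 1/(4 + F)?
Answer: -570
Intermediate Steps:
C(o(0))*X = 6*(-95) = -570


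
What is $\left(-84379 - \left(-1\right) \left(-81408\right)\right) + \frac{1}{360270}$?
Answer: $- \frac{59728082489}{360270} \approx -1.6579 \cdot 10^{5}$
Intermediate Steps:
$\left(-84379 - \left(-1\right) \left(-81408\right)\right) + \frac{1}{360270} = \left(-84379 - 81408\right) + \frac{1}{360270} = -165787 + \frac{1}{360270} = - \frac{59728082489}{360270}$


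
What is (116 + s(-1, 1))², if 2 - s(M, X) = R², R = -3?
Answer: 11881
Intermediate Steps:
s(M, X) = -7 (s(M, X) = 2 - 1*(-3)² = 2 - 1*9 = 2 - 9 = -7)
(116 + s(-1, 1))² = (116 - 7)² = 109² = 11881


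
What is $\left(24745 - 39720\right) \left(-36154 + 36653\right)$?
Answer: $-7472525$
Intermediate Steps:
$\left(24745 - 39720\right) \left(-36154 + 36653\right) = \left(-14975\right) 499 = -7472525$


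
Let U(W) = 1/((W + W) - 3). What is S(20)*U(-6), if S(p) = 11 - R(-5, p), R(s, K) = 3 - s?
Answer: -1/5 ≈ -0.20000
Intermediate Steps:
U(W) = 1/(-3 + 2*W) (U(W) = 1/(2*W - 3) = 1/(-3 + 2*W))
S(p) = 3 (S(p) = 11 - (3 - 1*(-5)) = 11 - (3 + 5) = 11 - 1*8 = 11 - 8 = 3)
S(20)*U(-6) = 3/(-3 + 2*(-6)) = 3/(-3 - 12) = 3/(-15) = 3*(-1/15) = -1/5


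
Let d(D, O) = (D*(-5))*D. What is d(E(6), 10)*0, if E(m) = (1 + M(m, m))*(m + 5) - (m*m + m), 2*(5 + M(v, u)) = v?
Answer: 0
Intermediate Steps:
M(v, u) = -5 + v/2
E(m) = -m - m² + (-4 + m/2)*(5 + m) (E(m) = (1 + (-5 + m/2))*(m + 5) - (m*m + m) = (-4 + m/2)*(5 + m) - (m² + m) = (-4 + m/2)*(5 + m) - (m + m²) = (-4 + m/2)*(5 + m) + (-m - m²) = -m - m² + (-4 + m/2)*(5 + m))
d(D, O) = -5*D² (d(D, O) = (-5*D)*D = -5*D²)
d(E(6), 10)*0 = -5*(-20 - 5/2*6 - ½*6²)²*0 = -5*(-20 - 15 - ½*36)²*0 = -5*(-20 - 15 - 18)²*0 = -5*(-53)²*0 = -5*2809*0 = -14045*0 = 0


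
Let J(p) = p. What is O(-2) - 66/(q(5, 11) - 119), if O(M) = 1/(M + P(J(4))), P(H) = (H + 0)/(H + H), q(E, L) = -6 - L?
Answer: -37/204 ≈ -0.18137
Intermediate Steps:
P(H) = ½ (P(H) = H/((2*H)) = H*(1/(2*H)) = ½)
O(M) = 1/(½ + M) (O(M) = 1/(M + ½) = 1/(½ + M))
O(-2) - 66/(q(5, 11) - 119) = 2/(1 + 2*(-2)) - 66/((-6 - 1*11) - 119) = 2/(1 - 4) - 66/((-6 - 11) - 119) = 2/(-3) - 66/(-17 - 119) = 2*(-⅓) - 66/(-136) = -⅔ - 66*(-1/136) = -⅔ + 33/68 = -37/204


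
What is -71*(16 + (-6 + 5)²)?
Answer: -1207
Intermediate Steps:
-71*(16 + (-6 + 5)²) = -71*(16 + (-1)²) = -71*(16 + 1) = -71*17 = -1207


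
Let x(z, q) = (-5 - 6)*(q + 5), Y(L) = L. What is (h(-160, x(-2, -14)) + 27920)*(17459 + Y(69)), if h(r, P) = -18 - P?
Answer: 487330984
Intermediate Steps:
x(z, q) = -55 - 11*q (x(z, q) = -11*(5 + q) = -55 - 11*q)
(h(-160, x(-2, -14)) + 27920)*(17459 + Y(69)) = ((-18 - (-55 - 11*(-14))) + 27920)*(17459 + 69) = ((-18 - (-55 + 154)) + 27920)*17528 = ((-18 - 1*99) + 27920)*17528 = ((-18 - 99) + 27920)*17528 = (-117 + 27920)*17528 = 27803*17528 = 487330984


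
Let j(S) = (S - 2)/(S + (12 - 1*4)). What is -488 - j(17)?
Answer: -2443/5 ≈ -488.60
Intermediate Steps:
j(S) = (-2 + S)/(8 + S) (j(S) = (-2 + S)/(S + (12 - 4)) = (-2 + S)/(S + 8) = (-2 + S)/(8 + S))
-488 - j(17) = -488 - (-2 + 17)/(8 + 17) = -488 - 15/25 = -488 - 1*⅗ = -488 - ⅗ = -2443/5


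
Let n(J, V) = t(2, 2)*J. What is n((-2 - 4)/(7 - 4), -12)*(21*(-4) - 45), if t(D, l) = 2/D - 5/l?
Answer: -387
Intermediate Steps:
t(D, l) = -5/l + 2/D
n(J, V) = -3*J/2 (n(J, V) = (-5/2 + 2/2)*J = (-5*½ + 2*(½))*J = (-5/2 + 1)*J = -3*J/2)
n((-2 - 4)/(7 - 4), -12)*(21*(-4) - 45) = (-3*(-2 - 4)/(2*(7 - 4)))*(21*(-4) - 45) = (-(-9)/3)*(-84 - 45) = -(-9)/3*(-129) = -3/2*(-2)*(-129) = 3*(-129) = -387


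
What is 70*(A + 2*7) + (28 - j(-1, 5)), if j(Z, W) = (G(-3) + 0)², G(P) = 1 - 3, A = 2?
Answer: 1144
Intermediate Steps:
G(P) = -2
j(Z, W) = 4 (j(Z, W) = (-2 + 0)² = (-2)² = 4)
70*(A + 2*7) + (28 - j(-1, 5)) = 70*(2 + 2*7) + (28 - 1*4) = 70*(2 + 14) + (28 - 4) = 70*16 + 24 = 1120 + 24 = 1144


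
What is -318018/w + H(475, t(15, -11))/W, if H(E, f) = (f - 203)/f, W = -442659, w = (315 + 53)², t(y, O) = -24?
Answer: -211162216121/89919978624 ≈ -2.3483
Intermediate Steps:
w = 135424 (w = 368² = 135424)
H(E, f) = (-203 + f)/f
-318018/w + H(475, t(15, -11))/W = -318018/135424 + ((-203 - 24)/(-24))/(-442659) = -318018*1/135424 - 1/24*(-227)*(-1/442659) = -159009/67712 + (227/24)*(-1/442659) = -159009/67712 - 227/10623816 = -211162216121/89919978624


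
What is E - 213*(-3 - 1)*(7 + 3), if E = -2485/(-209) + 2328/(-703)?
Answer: 65951497/7733 ≈ 8528.6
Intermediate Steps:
E = 66337/7733 (E = -2485*(-1/209) + 2328*(-1/703) = 2485/209 - 2328/703 = 66337/7733 ≈ 8.5784)
E - 213*(-3 - 1)*(7 + 3) = 66337/7733 - 213*(-3 - 1)*(7 + 3) = 66337/7733 - (-852)*10 = 66337/7733 - 213*(-40) = 66337/7733 + 8520 = 65951497/7733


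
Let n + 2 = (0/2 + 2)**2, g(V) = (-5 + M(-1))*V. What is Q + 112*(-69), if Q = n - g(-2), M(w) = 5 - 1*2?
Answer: -7730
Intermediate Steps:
M(w) = 3 (M(w) = 5 - 2 = 3)
g(V) = -2*V (g(V) = (-5 + 3)*V = -2*V)
n = 2 (n = -2 + (0/2 + 2)**2 = -2 + (0*(1/2) + 2)**2 = -2 + (0 + 2)**2 = -2 + 2**2 = -2 + 4 = 2)
Q = -2 (Q = 2 - (-2)*(-2) = 2 - 1*4 = 2 - 4 = -2)
Q + 112*(-69) = -2 + 112*(-69) = -2 - 7728 = -7730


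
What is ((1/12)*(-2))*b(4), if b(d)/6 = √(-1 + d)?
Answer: -√3 ≈ -1.7320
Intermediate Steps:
b(d) = 6*√(-1 + d)
((1/12)*(-2))*b(4) = ((1/12)*(-2))*(6*√(-1 + 4)) = ((1*(1/12))*(-2))*(6*√3) = ((1/12)*(-2))*(6*√3) = -√3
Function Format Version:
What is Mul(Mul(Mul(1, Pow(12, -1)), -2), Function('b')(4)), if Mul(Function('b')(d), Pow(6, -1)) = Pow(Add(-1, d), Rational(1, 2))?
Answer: Mul(-1, Pow(3, Rational(1, 2))) ≈ -1.7320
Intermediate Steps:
Function('b')(d) = Mul(6, Pow(Add(-1, d), Rational(1, 2)))
Mul(Mul(Mul(1, Pow(12, -1)), -2), Function('b')(4)) = Mul(Mul(Mul(1, Pow(12, -1)), -2), Mul(6, Pow(Add(-1, 4), Rational(1, 2)))) = Mul(Mul(Mul(1, Rational(1, 12)), -2), Mul(6, Pow(3, Rational(1, 2)))) = Mul(Mul(Rational(1, 12), -2), Mul(6, Pow(3, Rational(1, 2)))) = Mul(Rational(-1, 6), Mul(6, Pow(3, Rational(1, 2)))) = Mul(-1, Pow(3, Rational(1, 2)))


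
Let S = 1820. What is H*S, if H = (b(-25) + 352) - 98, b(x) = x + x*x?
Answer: 1554280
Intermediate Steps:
b(x) = x + x²
H = 854 (H = (-25*(1 - 25) + 352) - 98 = (-25*(-24) + 352) - 98 = (600 + 352) - 98 = 952 - 98 = 854)
H*S = 854*1820 = 1554280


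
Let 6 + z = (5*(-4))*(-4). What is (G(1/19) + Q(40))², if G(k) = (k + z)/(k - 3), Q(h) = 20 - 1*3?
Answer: 4225/64 ≈ 66.016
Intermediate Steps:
z = 74 (z = -6 + (5*(-4))*(-4) = -6 - 20*(-4) = -6 + 80 = 74)
Q(h) = 17 (Q(h) = 20 - 3 = 17)
G(k) = (74 + k)/(-3 + k) (G(k) = (k + 74)/(k - 3) = (74 + k)/(-3 + k))
(G(1/19) + Q(40))² = ((74 + 1/19)/(-3 + 1/19) + 17)² = ((1407/19)/(-56/19) + 17)² = (-19/56*1407/19 + 17)² = (-201/8 + 17)² = (-65/8)² = 4225/64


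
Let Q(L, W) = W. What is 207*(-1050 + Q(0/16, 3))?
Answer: -216729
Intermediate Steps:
207*(-1050 + Q(0/16, 3)) = 207*(-1050 + 3) = 207*(-1047) = -216729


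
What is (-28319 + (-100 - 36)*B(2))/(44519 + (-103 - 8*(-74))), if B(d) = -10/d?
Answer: -27639/45008 ≈ -0.61409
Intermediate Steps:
(-28319 + (-100 - 36)*B(2))/(44519 + (-103 - 8*(-74))) = (-28319 + (-100 - 36)*(-10/2))/(44519 + (-103 - 8*(-74))) = (-28319 - (-1360)/2)/(44519 + (-103 + 592)) = (-28319 - 136*(-5))/(44519 + 489) = (-28319 + 680)/45008 = -27639*1/45008 = -27639/45008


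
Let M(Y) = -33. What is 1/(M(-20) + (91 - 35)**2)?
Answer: 1/3103 ≈ 0.00032227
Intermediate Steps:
1/(M(-20) + (91 - 35)**2) = 1/(-33 + (91 - 35)**2) = 1/(-33 + 56**2) = 1/(-33 + 3136) = 1/3103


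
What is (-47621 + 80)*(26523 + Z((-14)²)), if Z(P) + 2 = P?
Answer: -1270152897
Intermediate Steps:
Z(P) = -2 + P
(-47621 + 80)*(26523 + Z((-14)²)) = (-47621 + 80)*(26523 + (-2 + (-14)²)) = -47541*(26523 + (-2 + 196)) = -47541*(26523 + 194) = -47541*26717 = -1270152897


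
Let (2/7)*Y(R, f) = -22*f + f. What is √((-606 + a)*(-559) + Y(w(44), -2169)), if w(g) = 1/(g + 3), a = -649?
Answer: √3443866/2 ≈ 927.88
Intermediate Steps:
w(g) = 1/(3 + g)
Y(R, f) = -147*f/2 (Y(R, f) = 7*(-22*f + f)/2 = 7*(-21*f)/2 = -147*f/2)
√((-606 + a)*(-559) + Y(w(44), -2169)) = √((-606 - 649)*(-559) - 147/2*(-2169)) = √(-1255*(-559) + 318843/2) = √(701545 + 318843/2) = √(1721933/2) = √3443866/2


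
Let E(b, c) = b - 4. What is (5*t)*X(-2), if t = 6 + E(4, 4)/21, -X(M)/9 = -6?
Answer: 1620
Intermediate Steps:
X(M) = 54 (X(M) = -9*(-6) = 54)
E(b, c) = -4 + b
t = 6 (t = 6 + (-4 + 4)/21 = 6 + 0*(1/21) = 6 + 0 = 6)
(5*t)*X(-2) = (5*6)*54 = 30*54 = 1620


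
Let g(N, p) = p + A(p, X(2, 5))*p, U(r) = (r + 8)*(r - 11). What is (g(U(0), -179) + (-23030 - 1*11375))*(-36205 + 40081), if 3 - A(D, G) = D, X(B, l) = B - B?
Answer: -260319912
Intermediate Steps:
X(B, l) = 0
A(D, G) = 3 - D
U(r) = (-11 + r)*(8 + r) (U(r) = (8 + r)*(-11 + r) = (-11 + r)*(8 + r))
g(N, p) = p + p*(3 - p) (g(N, p) = p + (3 - p)*p = p + p*(3 - p))
(g(U(0), -179) + (-23030 - 1*11375))*(-36205 + 40081) = (-179*(4 - 1*(-179)) + (-23030 - 1*11375))*(-36205 + 40081) = (-179*(4 + 179) + (-23030 - 11375))*3876 = (-179*183 - 34405)*3876 = (-32757 - 34405)*3876 = -67162*3876 = -260319912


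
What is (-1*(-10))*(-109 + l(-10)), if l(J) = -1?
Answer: -1100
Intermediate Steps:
(-1*(-10))*(-109 + l(-10)) = (-1*(-10))*(-109 - 1) = 10*(-110) = -1100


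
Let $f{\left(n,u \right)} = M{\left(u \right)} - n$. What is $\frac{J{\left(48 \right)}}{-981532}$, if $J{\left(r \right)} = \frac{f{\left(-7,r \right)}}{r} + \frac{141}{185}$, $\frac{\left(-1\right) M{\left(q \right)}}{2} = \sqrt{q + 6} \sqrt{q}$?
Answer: $- \frac{8063}{8716004160} + \frac{3 \sqrt{2}}{1963064} \approx 1.2362 \cdot 10^{-6}$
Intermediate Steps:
$M{\left(q \right)} = - 2 \sqrt{q} \sqrt{6 + q}$ ($M{\left(q \right)} = - 2 \sqrt{q + 6} \sqrt{q} = - 2 \sqrt{6 + q} \sqrt{q} = - 2 \sqrt{q} \sqrt{6 + q}$)
$f{\left(n,u \right)} = - n - 2 \sqrt{u} \sqrt{6 + u}$ ($f{\left(n,u \right)} = - 2 \sqrt{u} \sqrt{6 + u} - n = - n - 2 \sqrt{u} \sqrt{6 + u}$)
$J{\left(r \right)} = \frac{141}{185} + \frac{7 - 2 \sqrt{r} \sqrt{6 + r}}{r}$ ($J{\left(r \right)} = \frac{\left(-1\right) \left(-7\right) - 2 \sqrt{r} \sqrt{6 + r}}{r} + \frac{141}{185} = \frac{7 - 2 \sqrt{r} \sqrt{6 + r}}{r} + 141 \cdot \frac{1}{185} = \frac{7 - 2 \sqrt{r} \sqrt{6 + r}}{r} + \frac{141}{185} = \frac{141}{185} + \frac{7 - 2 \sqrt{r} \sqrt{6 + r}}{r}$)
$\frac{J{\left(48 \right)}}{-981532} = \frac{\frac{141}{185} + \frac{7}{48} - \frac{2 \sqrt{6 + 48}}{4 \sqrt{3}}}{-981532} = \left(\frac{141}{185} + 7 \cdot \frac{1}{48} - 2 \frac{\sqrt{3}}{12} \sqrt{54}\right) \left(- \frac{1}{981532}\right) = \left(\frac{141}{185} + \frac{7}{48} - 2 \frac{\sqrt{3}}{12} \cdot 3 \sqrt{6}\right) \left(- \frac{1}{981532}\right) = \left(\frac{141}{185} + \frac{7}{48} - \frac{3 \sqrt{2}}{2}\right) \left(- \frac{1}{981532}\right) = \left(\frac{8063}{8880} - \frac{3 \sqrt{2}}{2}\right) \left(- \frac{1}{981532}\right) = - \frac{8063}{8716004160} + \frac{3 \sqrt{2}}{1963064}$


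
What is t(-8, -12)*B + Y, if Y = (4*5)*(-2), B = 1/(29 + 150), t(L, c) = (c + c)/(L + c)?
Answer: -35794/895 ≈ -39.993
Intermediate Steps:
t(L, c) = 2*c/(L + c) (t(L, c) = (2*c)/(L + c) = 2*c/(L + c))
B = 1/179 ≈ 0.0055866
Y = -40 (Y = 20*(-2) = -40)
t(-8, -12)*B + Y = (2*(-12)/(-8 - 12))*(1/179) - 40 = (2*(-12)/(-20))*(1/179) - 40 = (2*(-12)*(-1/20))*(1/179) - 40 = (6/5)*(1/179) - 40 = 6/895 - 40 = -35794/895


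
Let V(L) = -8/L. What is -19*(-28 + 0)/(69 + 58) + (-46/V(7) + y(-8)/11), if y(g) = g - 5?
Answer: 241721/5588 ≈ 43.257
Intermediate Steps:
y(g) = -5 + g
-19*(-28 + 0)/(69 + 58) + (-46/V(7) + y(-8)/11) = -19*(-28 + 0)/(69 + 58) + (-46/((-8/7)) + (-5 - 8)/11) = -(-532)/127 + (-46/((-8*1/7)) - 13*1/11) = -(-532)/127 + (-46/(-8/7) - 13/11) = -19*(-28/127) + (-46*(-7/8) - 13/11) = 532/127 + (161/4 - 13/11) = 532/127 + 1719/44 = 241721/5588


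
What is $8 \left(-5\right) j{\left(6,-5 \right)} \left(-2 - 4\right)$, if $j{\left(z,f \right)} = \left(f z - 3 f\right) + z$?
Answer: $-2160$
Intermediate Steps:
$j{\left(z,f \right)} = z - 3 f + f z$ ($j{\left(z,f \right)} = \left(- 3 f + f z\right) + z = z - 3 f + f z$)
$8 \left(-5\right) j{\left(6,-5 \right)} \left(-2 - 4\right) = 8 \left(-5\right) \left(6 - -15 - 30\right) \left(-2 - 4\right) = - 40 \left(6 + 15 - 30\right) \left(-6\right) = - 40 \left(\left(-9\right) \left(-6\right)\right) = \left(-40\right) 54 = -2160$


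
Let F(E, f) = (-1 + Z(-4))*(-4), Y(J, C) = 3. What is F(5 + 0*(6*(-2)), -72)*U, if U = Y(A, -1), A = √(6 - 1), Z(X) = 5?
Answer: -48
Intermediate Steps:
A = √5 ≈ 2.2361
F(E, f) = -16 (F(E, f) = (-1 + 5)*(-4) = 4*(-4) = -16)
U = 3
F(5 + 0*(6*(-2)), -72)*U = -16*3 = -48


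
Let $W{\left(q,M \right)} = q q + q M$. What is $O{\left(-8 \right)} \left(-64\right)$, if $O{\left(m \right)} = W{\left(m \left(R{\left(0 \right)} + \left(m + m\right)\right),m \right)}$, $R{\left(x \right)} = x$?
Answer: $-983040$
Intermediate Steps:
$W{\left(q,M \right)} = q^{2} + M q$
$O{\left(m \right)} = 2 m^{2} \left(m + 2 m^{2}\right)$ ($O{\left(m \right)} = m \left(0 + \left(m + m\right)\right) \left(m + m \left(0 + \left(m + m\right)\right)\right) = m \left(0 + 2 m\right) \left(m + m \left(0 + 2 m\right)\right) = m 2 m \left(m + m 2 m\right) = 2 m^{2} \left(m + 2 m^{2}\right)$)
$O{\left(-8 \right)} \left(-64\right) = \left(-8\right)^{3} \left(2 + 4 \left(-8\right)\right) \left(-64\right) = - 512 \left(2 - 32\right) \left(-64\right) = \left(-512\right) \left(-30\right) \left(-64\right) = 15360 \left(-64\right) = -983040$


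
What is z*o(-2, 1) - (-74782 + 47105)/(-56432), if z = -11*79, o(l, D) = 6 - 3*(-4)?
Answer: -882737021/56432 ≈ -15642.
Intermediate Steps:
o(l, D) = 18 (o(l, D) = 6 + 12 = 18)
z = -869
z*o(-2, 1) - (-74782 + 47105)/(-56432) = -869*18 - (-74782 + 47105)/(-56432) = -15642 - (-27677)*(-1)/56432 = -15642 - 1*27677/56432 = -15642 - 27677/56432 = -882737021/56432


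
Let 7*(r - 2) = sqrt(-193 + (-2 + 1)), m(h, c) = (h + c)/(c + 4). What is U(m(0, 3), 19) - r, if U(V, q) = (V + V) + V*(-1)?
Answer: -11/7 - I*sqrt(194)/7 ≈ -1.5714 - 1.9898*I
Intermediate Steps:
m(h, c) = (c + h)/(4 + c)
U(V, q) = V (U(V, q) = 2*V - V = V)
r = 2 + I*sqrt(194)/7 (r = 2 + sqrt(-193 + (-2 + 1))/7 = 2 + sqrt(-193 - 1)/7 = 2 + sqrt(-194)/7 = 2 + (I*sqrt(194))/7 = 2 + I*sqrt(194)/7 ≈ 2.0 + 1.9898*I)
U(m(0, 3), 19) - r = (3 + 0)/(4 + 3) - (2 + I*sqrt(194)/7) = 3/7 + (-2 - I*sqrt(194)/7) = -11/7 - I*sqrt(194)/7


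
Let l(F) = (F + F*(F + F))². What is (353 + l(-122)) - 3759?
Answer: 878881910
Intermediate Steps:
l(F) = (F + 2*F²)² (l(F) = (F + F*(2*F))² = (F + 2*F²)²)
(353 + l(-122)) - 3759 = (353 + (-122)²*(1 + 2*(-122))²) - 3759 = (353 + 14884*(1 - 244)²) - 3759 = (353 + 14884*(-243)²) - 3759 = (353 + 14884*59049) - 3759 = (353 + 878885316) - 3759 = 878885669 - 3759 = 878881910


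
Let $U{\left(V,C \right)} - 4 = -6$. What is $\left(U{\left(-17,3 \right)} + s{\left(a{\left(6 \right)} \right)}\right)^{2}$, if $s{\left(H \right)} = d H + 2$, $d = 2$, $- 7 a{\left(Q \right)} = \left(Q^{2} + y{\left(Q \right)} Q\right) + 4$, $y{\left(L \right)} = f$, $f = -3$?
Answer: $\frac{1936}{49} \approx 39.51$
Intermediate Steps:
$U{\left(V,C \right)} = -2$ ($U{\left(V,C \right)} = 4 - 6 = -2$)
$y{\left(L \right)} = -3$
$a{\left(Q \right)} = - \frac{4}{7} - \frac{Q^{2}}{7} + \frac{3 Q}{7}$ ($a{\left(Q \right)} = - \frac{\left(Q^{2} - 3 Q\right) + 4}{7} = - \frac{4 + Q^{2} - 3 Q}{7} = - \frac{4}{7} - \frac{Q^{2}}{7} + \frac{3 Q}{7}$)
$s{\left(H \right)} = 2 + 2 H$ ($s{\left(H \right)} = 2 H + 2 = 2 + 2 H$)
$\left(U{\left(-17,3 \right)} + s{\left(a{\left(6 \right)} \right)}\right)^{2} = \left(-2 + \left(2 + 2 \left(- \frac{4}{7} - \frac{6^{2}}{7} + \frac{3}{7} \cdot 6\right)\right)\right)^{2} = \left(-2 + \left(2 + 2 \left(- \frac{4}{7} - \frac{36}{7} + \frac{18}{7}\right)\right)\right)^{2} = \left(-2 + \left(2 + 2 \left(- \frac{22}{7}\right)\right)\right)^{2} = \left(-2 + \left(2 - \frac{44}{7}\right)\right)^{2} = \left(-2 - \frac{30}{7}\right)^{2} = \left(- \frac{44}{7}\right)^{2} = \frac{1936}{49}$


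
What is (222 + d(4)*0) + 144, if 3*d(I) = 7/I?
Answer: 366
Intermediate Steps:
d(I) = 7/(3*I) (d(I) = (7/I)/3 = 7/(3*I))
(222 + d(4)*0) + 144 = (222 + ((7/3)/4)*0) + 144 = (222 + ((7/3)*(¼))*0) + 144 = (222 + (7/12)*0) + 144 = (222 + 0) + 144 = 222 + 144 = 366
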